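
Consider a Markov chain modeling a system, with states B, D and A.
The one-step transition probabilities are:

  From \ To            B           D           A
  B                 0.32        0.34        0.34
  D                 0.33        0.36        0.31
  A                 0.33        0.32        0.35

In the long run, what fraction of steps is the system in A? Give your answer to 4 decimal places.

Let the stationary distribution be π with π = πP and π_1 + π_2 + π_3 = 1.
π_1 = 0.32·π_1 + 0.33·π_2 + 0.33·π_3
π_2 = 0.34·π_1 + 0.36·π_2 + 0.32·π_3
Solving with the normalization constraint gives π = (0.3267, 0.3401, 0.3331).
So the stationary probability of A is 0.3331.

0.3331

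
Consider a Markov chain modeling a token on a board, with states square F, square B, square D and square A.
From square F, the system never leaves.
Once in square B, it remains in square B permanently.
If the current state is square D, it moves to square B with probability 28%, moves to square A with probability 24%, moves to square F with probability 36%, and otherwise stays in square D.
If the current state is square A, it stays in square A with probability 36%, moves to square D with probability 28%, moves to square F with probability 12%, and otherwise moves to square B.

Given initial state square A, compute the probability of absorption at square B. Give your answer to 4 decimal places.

0.5839

Let h(s) be the probability of absorption at square B starting from transient state s. Then h(square B) = 1 and h(square F) = 0. By first-step analysis:
h(square D) = 0.36·0 + 0.28·1 + 0.12·h(square D) + 0.24·h(square A)
h(square A) = 0.12·0 + 0.24·1 + 0.28·h(square D) + 0.36·h(square A)
Solving: h(square D) = 0.4774, h(square A) = 0.5839.
Starting from square A, the probability is 0.5839.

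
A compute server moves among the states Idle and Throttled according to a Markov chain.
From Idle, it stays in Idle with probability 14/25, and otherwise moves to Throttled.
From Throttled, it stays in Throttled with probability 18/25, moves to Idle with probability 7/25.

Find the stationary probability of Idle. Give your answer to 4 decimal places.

Let the stationary distribution be π with π = πP and π_1 + π_2 = 1.
π_1 = 0.56·π_1 + 0.28·π_2
Solving with the normalization constraint gives π = (0.3889, 0.6111).
So the stationary probability of Idle is 0.3889.

0.3889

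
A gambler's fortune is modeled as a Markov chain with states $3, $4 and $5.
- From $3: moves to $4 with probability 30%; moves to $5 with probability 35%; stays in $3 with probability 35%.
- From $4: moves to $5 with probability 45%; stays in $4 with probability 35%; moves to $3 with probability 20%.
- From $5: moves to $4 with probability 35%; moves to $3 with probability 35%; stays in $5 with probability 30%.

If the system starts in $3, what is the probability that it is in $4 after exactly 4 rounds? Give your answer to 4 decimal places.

0.3350

Propagate the distribution vector 4 rounds from $3.
After 0 rounds: (1.0000, 0.0000, 0.0000)
After 1 round: (0.3500, 0.3000, 0.3500)
After 2 rounds: (0.3050, 0.3325, 0.3625)
After 3 rounds: (0.3001, 0.3348, 0.3651)
After 4 rounds: (0.2998, 0.3350, 0.3652)
P(in $4 after 4 rounds) = 0.3350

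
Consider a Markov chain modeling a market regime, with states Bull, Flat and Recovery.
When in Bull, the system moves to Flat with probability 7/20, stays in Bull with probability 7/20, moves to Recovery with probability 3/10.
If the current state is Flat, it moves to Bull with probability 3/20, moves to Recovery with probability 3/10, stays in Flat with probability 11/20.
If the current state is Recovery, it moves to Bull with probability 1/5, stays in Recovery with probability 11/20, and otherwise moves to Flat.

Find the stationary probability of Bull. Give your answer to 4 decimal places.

Let the stationary distribution be π with π = πP and π_1 + π_2 + π_3 = 1.
π_1 = 0.35·π_1 + 0.15·π_2 + 0.2·π_3
π_2 = 0.35·π_1 + 0.55·π_2 + 0.25·π_3
Solving with the normalization constraint gives π = (0.2125, 0.3875, 0.4000).
So the stationary probability of Bull is 0.2125.

0.2125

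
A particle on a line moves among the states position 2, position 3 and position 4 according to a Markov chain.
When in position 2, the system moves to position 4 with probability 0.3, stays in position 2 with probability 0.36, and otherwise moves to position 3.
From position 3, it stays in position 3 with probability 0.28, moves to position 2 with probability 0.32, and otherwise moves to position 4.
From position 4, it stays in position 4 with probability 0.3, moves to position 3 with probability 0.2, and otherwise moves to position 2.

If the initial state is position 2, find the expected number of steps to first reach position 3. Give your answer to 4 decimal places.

3.3557

Let t(s) be the expected number of steps to first reach position 3 from state s, with t(position 3) = 0. Conditioning on the first step:
t(position 2) = 1 + 0.36·t(position 2) + 0.3·t(position 4)
t(position 4) = 1 + 0.5·t(position 2) + 0.3·t(position 4)
Solving: t(position 2) = 3.3557, t(position 4) = 3.8255.
Expected steps from position 2 to position 3: 3.3557.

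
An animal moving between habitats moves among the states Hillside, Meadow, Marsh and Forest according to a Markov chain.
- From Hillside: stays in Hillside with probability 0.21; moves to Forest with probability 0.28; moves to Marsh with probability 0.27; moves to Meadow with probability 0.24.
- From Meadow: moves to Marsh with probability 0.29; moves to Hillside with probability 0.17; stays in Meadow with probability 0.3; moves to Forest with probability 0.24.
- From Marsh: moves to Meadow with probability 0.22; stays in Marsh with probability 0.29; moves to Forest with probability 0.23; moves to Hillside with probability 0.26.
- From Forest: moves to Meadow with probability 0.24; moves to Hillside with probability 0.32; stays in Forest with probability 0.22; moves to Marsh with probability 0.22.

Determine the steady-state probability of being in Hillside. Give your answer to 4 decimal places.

Let the stationary distribution be π with π = πP and π_1 + π_2 + π_3 + π_4 = 1.
π_1 = 0.21·π_1 + 0.17·π_2 + 0.26·π_3 + 0.32·π_4
π_2 = 0.24·π_1 + 0.3·π_2 + 0.22·π_3 + 0.24·π_4
π_3 = 0.27·π_1 + 0.29·π_2 + 0.29·π_3 + 0.22·π_4
Solving with the normalization constraint gives π = (0.2401, 0.2496, 0.2683, 0.2421).
So the stationary probability of Hillside is 0.2401.

0.2401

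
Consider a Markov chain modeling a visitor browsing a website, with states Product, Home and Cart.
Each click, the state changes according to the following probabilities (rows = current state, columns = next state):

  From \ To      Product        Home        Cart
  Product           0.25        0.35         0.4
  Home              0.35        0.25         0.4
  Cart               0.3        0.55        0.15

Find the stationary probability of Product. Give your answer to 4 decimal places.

Let the stationary distribution be π with π = πP and π_1 + π_2 + π_3 = 1.
π_1 = 0.25·π_1 + 0.35·π_2 + 0.3·π_3
π_2 = 0.35·π_1 + 0.25·π_2 + 0.55·π_3
Solving with the normalization constraint gives π = (0.3036, 0.3764, 0.3200).
So the stationary probability of Product is 0.3036.

0.3036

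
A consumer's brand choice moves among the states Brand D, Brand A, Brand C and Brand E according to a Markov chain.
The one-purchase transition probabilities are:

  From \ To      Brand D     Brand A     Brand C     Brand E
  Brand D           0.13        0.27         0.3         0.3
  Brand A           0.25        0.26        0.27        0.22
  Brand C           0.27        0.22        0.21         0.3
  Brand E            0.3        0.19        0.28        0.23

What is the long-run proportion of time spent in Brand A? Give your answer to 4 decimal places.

0.2334

Let the stationary distribution be π with π = πP and π_1 + π_2 + π_3 + π_4 = 1.
π_1 = 0.13·π_1 + 0.25·π_2 + 0.27·π_3 + 0.3·π_4
π_2 = 0.27·π_1 + 0.26·π_2 + 0.22·π_3 + 0.19·π_4
π_3 = 0.3·π_1 + 0.27·π_2 + 0.21·π_3 + 0.28·π_4
Solving with the normalization constraint gives π = (0.2397, 0.2334, 0.2640, 0.2629).
So the stationary probability of Brand A is 0.2334.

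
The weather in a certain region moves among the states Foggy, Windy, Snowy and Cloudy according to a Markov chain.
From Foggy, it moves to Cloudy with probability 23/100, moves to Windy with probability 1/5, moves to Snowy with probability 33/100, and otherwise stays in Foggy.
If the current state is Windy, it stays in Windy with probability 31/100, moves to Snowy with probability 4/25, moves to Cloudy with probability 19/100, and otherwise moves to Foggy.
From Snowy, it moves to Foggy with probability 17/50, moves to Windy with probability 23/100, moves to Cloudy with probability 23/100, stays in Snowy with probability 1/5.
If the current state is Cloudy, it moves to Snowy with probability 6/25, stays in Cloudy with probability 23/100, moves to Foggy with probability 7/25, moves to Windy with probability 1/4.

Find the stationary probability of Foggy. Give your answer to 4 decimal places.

0.2971

Let the stationary distribution be π with π = πP and π_1 + π_2 + π_3 + π_4 = 1.
π_1 = 0.24·π_1 + 0.34·π_2 + 0.34·π_3 + 0.28·π_4
π_2 = 0.2·π_1 + 0.31·π_2 + 0.23·π_3 + 0.25·π_4
π_3 = 0.33·π_1 + 0.16·π_2 + 0.2·π_3 + 0.24·π_4
Solving with the normalization constraint gives π = (0.2971, 0.2451, 0.2376, 0.2202).
So the stationary probability of Foggy is 0.2971.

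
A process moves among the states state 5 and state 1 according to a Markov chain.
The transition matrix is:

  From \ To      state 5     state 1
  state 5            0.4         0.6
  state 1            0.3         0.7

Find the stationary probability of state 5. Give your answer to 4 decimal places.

0.3333

Let the stationary distribution be π with π = πP and π_1 + π_2 = 1.
π_1 = 0.4·π_1 + 0.3·π_2
Solving with the normalization constraint gives π = (0.3333, 0.6667).
So the stationary probability of state 5 is 0.3333.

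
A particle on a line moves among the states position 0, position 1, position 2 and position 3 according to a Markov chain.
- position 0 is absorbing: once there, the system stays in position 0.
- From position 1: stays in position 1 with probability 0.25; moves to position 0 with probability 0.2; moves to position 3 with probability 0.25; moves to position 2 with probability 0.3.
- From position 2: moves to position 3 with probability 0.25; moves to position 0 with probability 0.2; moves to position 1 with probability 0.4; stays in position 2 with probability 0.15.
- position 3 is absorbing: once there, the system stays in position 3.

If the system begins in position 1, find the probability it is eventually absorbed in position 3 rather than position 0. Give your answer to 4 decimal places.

Let h(s) be the probability of absorption at position 3 starting from transient state s. Then h(position 3) = 1 and h(position 0) = 0. By first-step analysis:
h(position 1) = 0.2·0 + 0.25·h(position 1) + 0.3·h(position 2) + 0.25·1
h(position 2) = 0.2·0 + 0.4·h(position 1) + 0.15·h(position 2) + 0.25·1
Solving: h(position 1) = 0.5556, h(position 2) = 0.5556.
Starting from position 1, the probability is 0.5556.

0.5556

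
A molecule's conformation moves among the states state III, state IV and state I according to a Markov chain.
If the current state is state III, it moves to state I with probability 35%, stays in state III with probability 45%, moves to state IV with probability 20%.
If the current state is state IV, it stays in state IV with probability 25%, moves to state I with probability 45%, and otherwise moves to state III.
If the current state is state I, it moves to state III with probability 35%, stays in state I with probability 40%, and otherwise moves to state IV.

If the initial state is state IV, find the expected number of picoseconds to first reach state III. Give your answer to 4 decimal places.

Let t(s) be the expected number of picoseconds to first reach state III from state s, with t(state III) = 0. Conditioning on the first picosecond:
t(state IV) = 1 + 0.25·t(state IV) + 0.45·t(state I)
t(state I) = 1 + 0.25·t(state IV) + 0.4·t(state I)
Solving: t(state IV) = 3.1111, t(state I) = 2.9630.
Expected picoseconds from state IV to state III: 3.1111.

3.1111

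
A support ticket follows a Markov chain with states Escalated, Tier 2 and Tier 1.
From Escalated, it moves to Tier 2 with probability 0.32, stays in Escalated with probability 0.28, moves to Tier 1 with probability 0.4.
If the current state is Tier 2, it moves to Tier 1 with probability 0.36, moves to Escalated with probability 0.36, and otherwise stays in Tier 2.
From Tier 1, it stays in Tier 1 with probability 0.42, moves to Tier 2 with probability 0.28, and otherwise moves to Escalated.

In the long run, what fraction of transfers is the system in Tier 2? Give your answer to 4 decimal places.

Let the stationary distribution be π with π = πP and π_1 + π_2 + π_3 = 1.
π_1 = 0.28·π_1 + 0.36·π_2 + 0.3·π_3
π_2 = 0.32·π_1 + 0.28·π_2 + 0.28·π_3
Solving with the normalization constraint gives π = (0.3113, 0.2925, 0.3962).
So the stationary probability of Tier 2 is 0.2925.

0.2925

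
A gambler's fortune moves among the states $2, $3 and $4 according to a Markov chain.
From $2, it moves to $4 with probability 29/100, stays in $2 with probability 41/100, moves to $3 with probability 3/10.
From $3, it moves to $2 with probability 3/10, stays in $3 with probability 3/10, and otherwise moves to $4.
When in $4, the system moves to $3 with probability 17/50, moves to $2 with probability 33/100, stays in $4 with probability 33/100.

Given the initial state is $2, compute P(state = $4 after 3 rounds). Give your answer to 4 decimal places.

Propagate the distribution vector 3 rounds from $2.
After 0 rounds: (1.0000, 0.0000, 0.0000)
After 1 round: (0.4100, 0.3000, 0.2900)
After 2 rounds: (0.3538, 0.3116, 0.3346)
After 3 rounds: (0.3490, 0.3134, 0.3377)
P(in $4 after 3 rounds) = 0.3377

0.3377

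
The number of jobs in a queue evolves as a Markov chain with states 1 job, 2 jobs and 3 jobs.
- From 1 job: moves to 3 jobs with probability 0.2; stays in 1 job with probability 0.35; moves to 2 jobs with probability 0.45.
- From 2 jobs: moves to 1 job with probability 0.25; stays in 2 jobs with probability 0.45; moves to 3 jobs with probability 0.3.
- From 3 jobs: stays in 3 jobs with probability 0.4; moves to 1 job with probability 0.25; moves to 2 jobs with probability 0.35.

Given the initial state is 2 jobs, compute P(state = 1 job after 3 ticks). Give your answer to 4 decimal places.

Propagate the distribution vector 3 ticks from 2 jobs.
After 0 ticks: (0.0000, 1.0000, 0.0000)
After 1 tick: (0.2500, 0.4500, 0.3000)
After 2 ticks: (0.2750, 0.4200, 0.3050)
After 3 ticks: (0.2775, 0.4195, 0.3030)
P(in 1 job after 3 ticks) = 0.2775

0.2775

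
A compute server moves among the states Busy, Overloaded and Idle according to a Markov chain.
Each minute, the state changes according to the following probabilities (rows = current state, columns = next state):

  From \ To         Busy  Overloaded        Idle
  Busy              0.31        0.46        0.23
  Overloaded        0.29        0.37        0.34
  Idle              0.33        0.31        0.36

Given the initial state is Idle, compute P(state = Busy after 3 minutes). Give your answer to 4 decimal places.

0.3087

Propagate the distribution vector 3 minutes from Idle.
After 0 minutes: (0.0000, 0.0000, 1.0000)
After 1 minute: (0.3300, 0.3100, 0.3600)
After 2 minutes: (0.3110, 0.3781, 0.3109)
After 3 minutes: (0.3087, 0.3793, 0.3120)
P(in Busy after 3 minutes) = 0.3087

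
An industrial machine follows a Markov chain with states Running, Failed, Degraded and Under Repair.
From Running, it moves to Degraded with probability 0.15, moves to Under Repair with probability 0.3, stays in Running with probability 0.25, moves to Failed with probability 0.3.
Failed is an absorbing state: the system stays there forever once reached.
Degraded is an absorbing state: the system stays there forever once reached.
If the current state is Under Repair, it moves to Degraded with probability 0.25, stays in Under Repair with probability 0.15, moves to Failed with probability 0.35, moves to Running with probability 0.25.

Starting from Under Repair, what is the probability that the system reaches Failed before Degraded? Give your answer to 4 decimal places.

0.6000

Let h(s) be the probability of absorption at Failed starting from transient state s. Then h(Failed) = 1 and h(Degraded) = 0. By first-step analysis:
h(Running) = 0.25·h(Running) + 0.3·1 + 0.15·0 + 0.3·h(Under Repair)
h(Under Repair) = 0.25·h(Running) + 0.35·1 + 0.25·0 + 0.15·h(Under Repair)
Solving: h(Running) = 0.6400, h(Under Repair) = 0.6000.
Starting from Under Repair, the probability is 0.6000.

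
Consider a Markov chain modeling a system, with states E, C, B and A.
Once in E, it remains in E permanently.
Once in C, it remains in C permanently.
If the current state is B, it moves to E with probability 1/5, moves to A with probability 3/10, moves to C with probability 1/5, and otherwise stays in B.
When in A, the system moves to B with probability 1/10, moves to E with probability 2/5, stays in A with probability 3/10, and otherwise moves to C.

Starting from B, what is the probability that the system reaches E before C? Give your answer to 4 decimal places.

Let h(s) be the probability of absorption at E starting from transient state s. Then h(E) = 1 and h(C) = 0. By first-step analysis:
h(B) = 0.2·1 + 0.2·0 + 0.3·h(B) + 0.3·h(A)
h(A) = 0.4·1 + 0.2·0 + 0.1·h(B) + 0.3·h(A)
Solving: h(B) = 0.5652, h(A) = 0.6522.
Starting from B, the probability is 0.5652.

0.5652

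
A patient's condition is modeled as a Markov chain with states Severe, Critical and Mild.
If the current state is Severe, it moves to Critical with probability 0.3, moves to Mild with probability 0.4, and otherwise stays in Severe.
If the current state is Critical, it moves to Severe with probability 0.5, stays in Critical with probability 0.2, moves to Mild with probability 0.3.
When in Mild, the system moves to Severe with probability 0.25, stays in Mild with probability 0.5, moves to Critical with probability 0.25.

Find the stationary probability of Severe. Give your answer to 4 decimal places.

0.3299

Let the stationary distribution be π with π = πP and π_1 + π_2 + π_3 = 1.
π_1 = 0.3·π_1 + 0.5·π_2 + 0.25·π_3
π_2 = 0.3·π_1 + 0.2·π_2 + 0.25·π_3
Solving with the normalization constraint gives π = (0.3299, 0.2538, 0.4162).
So the stationary probability of Severe is 0.3299.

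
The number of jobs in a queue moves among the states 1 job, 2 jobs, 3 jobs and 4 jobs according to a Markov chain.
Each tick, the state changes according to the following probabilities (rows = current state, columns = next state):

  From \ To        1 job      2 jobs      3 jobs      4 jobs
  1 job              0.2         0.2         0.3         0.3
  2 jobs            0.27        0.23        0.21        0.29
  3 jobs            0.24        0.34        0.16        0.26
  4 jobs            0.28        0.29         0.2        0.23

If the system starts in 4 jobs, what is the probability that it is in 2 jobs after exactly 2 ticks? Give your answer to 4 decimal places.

Propagate the distribution vector 2 ticks from 4 jobs.
After 0 ticks: (0.0000, 0.0000, 0.0000, 1.0000)
After 1 tick: (0.2800, 0.2900, 0.2000, 0.2300)
After 2 ticks: (0.2467, 0.2574, 0.2229, 0.2730)
P(in 2 jobs after 2 ticks) = 0.2574

0.2574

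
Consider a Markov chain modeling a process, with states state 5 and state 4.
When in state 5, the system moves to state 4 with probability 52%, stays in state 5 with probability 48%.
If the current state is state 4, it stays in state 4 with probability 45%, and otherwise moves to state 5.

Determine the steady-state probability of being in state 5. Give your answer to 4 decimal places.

Let the stationary distribution be π with π = πP and π_1 + π_2 = 1.
π_1 = 0.48·π_1 + 0.55·π_2
Solving with the normalization constraint gives π = (0.5140, 0.4860).
So the stationary probability of state 5 is 0.5140.

0.5140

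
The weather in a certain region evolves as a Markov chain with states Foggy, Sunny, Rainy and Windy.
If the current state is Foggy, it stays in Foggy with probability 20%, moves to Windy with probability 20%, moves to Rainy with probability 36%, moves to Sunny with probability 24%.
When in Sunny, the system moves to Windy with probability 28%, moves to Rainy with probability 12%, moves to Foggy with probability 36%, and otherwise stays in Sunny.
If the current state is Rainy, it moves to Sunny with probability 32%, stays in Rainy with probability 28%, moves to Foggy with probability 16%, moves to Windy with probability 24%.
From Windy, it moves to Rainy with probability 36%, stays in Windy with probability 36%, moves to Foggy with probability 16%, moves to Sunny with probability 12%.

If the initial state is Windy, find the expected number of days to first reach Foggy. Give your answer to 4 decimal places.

Let t(s) be the expected number of days to first reach Foggy from state s, with t(Foggy) = 0. Conditioning on the first day:
t(Sunny) = 1 + 0.24·t(Sunny) + 0.12·t(Rainy) + 0.28·t(Windy)
t(Rainy) = 1 + 0.32·t(Sunny) + 0.28·t(Rainy) + 0.24·t(Windy)
t(Windy) = 1 + 0.12·t(Sunny) + 0.36·t(Rainy) + 0.36·t(Windy)
Solving: t(Sunny) = 3.9107, t(Rainy) = 4.7905, t(Windy) = 4.9904.
Expected days from Windy to Foggy: 4.9904.

4.9904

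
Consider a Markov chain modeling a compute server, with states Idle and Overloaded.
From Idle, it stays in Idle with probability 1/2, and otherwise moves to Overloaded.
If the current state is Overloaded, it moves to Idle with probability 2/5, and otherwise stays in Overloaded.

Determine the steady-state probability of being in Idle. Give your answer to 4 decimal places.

Let the stationary distribution be π with π = πP and π_1 + π_2 = 1.
π_1 = 0.5·π_1 + 0.4·π_2
Solving with the normalization constraint gives π = (0.4444, 0.5556).
So the stationary probability of Idle is 0.4444.

0.4444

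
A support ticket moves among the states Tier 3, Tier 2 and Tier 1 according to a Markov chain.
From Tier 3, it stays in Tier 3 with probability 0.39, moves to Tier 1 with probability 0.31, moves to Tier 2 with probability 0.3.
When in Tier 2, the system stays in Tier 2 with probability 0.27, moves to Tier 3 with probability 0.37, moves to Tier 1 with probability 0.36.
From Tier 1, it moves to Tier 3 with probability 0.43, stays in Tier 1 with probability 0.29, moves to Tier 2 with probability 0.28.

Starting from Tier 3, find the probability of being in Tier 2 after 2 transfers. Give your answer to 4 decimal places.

0.2848

Sum over the intermediate state after 1 transfer:
P = P(Tier 3→Tier 3)·P(Tier 3→Tier 2) + P(Tier 3→Tier 2)·P(Tier 2→Tier 2) + P(Tier 3→Tier 1)·P(Tier 1→Tier 2)
  = 0.39×0.3 + 0.3×0.27 + 0.31×0.28
  = 0.1170 + 0.0810 + 0.0868 = 0.2848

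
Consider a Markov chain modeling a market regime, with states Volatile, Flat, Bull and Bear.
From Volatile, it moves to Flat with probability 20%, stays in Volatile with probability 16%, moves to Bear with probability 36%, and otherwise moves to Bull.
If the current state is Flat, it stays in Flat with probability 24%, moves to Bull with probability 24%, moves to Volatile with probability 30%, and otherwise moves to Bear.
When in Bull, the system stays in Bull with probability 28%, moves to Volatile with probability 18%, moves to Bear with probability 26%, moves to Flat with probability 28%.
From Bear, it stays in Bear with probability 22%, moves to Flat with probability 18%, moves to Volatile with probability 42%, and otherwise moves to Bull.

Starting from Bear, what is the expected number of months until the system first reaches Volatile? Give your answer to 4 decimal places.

Let t(s) be the expected number of months to first reach Volatile from state s, with t(Volatile) = 0. Conditioning on the first month:
t(Flat) = 1 + 0.24·t(Flat) + 0.24·t(Bull) + 0.22·t(Bear)
t(Bull) = 1 + 0.28·t(Flat) + 0.28·t(Bull) + 0.26·t(Bear)
t(Bear) = 1 + 0.18·t(Flat) + 0.18·t(Bull) + 0.22·t(Bear)
Solving: t(Flat) = 3.3417, t(Bull) = 3.7417, t(Bear) = 2.9167.
Expected months from Bear to Volatile: 2.9167.

2.9167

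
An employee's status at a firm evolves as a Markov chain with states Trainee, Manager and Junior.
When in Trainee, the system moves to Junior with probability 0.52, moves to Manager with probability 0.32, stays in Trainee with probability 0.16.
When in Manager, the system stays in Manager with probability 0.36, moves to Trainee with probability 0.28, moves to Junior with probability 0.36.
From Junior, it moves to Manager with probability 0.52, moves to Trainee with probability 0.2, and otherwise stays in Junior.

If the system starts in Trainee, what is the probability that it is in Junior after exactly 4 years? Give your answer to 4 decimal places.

Propagate the distribution vector 4 years from Trainee.
After 0 years: (1.0000, 0.0000, 0.0000)
After 1 year: (0.1600, 0.3200, 0.5200)
After 2 years: (0.2192, 0.4368, 0.3440)
After 3 years: (0.2262, 0.4063, 0.3676)
After 4 years: (0.2235, 0.4098, 0.3668)
P(in Junior after 4 years) = 0.3668

0.3668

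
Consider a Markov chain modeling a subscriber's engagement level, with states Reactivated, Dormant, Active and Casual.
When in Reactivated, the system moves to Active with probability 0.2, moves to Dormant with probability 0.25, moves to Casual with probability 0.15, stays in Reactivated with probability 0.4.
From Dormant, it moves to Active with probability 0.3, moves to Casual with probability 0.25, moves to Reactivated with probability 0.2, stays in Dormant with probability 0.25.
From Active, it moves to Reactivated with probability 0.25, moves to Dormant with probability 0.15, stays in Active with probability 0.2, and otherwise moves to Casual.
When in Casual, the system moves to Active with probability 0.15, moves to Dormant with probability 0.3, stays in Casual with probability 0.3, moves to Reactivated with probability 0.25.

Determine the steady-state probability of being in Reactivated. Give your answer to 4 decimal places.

Let the stationary distribution be π with π = πP and π_1 + π_2 + π_3 + π_4 = 1.
π_1 = 0.4·π_1 + 0.2·π_2 + 0.25·π_3 + 0.25·π_4
π_2 = 0.25·π_1 + 0.25·π_2 + 0.15·π_3 + 0.3·π_4
π_3 = 0.2·π_1 + 0.3·π_2 + 0.2·π_3 + 0.15·π_4
Solving with the normalization constraint gives π = (0.2799, 0.2423, 0.2109, 0.2670).
So the stationary probability of Reactivated is 0.2799.

0.2799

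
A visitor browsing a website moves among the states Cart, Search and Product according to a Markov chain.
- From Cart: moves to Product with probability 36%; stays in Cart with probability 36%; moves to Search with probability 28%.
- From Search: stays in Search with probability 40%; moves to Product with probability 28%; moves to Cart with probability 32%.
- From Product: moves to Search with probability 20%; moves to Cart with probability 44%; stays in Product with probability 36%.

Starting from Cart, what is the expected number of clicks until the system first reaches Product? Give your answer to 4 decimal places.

2.9891

Let t(s) be the expected number of clicks to first reach Product from state s, with t(Product) = 0. Conditioning on the first click:
t(Cart) = 1 + 0.36·t(Cart) + 0.28·t(Search)
t(Search) = 1 + 0.32·t(Cart) + 0.4·t(Search)
Solving: t(Cart) = 2.9891, t(Search) = 3.2609.
Expected clicks from Cart to Product: 2.9891.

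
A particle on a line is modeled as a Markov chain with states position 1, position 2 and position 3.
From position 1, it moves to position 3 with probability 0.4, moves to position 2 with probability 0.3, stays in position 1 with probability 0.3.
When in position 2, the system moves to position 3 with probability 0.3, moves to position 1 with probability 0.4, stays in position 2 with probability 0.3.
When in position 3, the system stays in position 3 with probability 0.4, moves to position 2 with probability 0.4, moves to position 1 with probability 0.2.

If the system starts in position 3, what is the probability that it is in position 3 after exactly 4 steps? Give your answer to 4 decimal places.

0.3664

Propagate the distribution vector 4 steps from position 3.
After 0 steps: (0.0000, 0.0000, 1.0000)
After 1 step: (0.2000, 0.4000, 0.4000)
After 2 steps: (0.3000, 0.3400, 0.3600)
After 3 steps: (0.2980, 0.3360, 0.3660)
After 4 steps: (0.2970, 0.3366, 0.3664)
P(in position 3 after 4 steps) = 0.3664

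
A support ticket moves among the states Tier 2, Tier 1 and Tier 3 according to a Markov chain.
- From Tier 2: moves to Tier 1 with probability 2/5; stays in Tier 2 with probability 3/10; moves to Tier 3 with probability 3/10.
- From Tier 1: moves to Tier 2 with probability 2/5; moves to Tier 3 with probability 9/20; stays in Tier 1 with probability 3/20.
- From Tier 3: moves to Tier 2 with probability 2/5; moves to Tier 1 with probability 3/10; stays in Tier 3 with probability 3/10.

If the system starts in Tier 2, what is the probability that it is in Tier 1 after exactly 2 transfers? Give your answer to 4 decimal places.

Sum over the intermediate state after 1 transfer:
P = P(Tier 2→Tier 2)·P(Tier 2→Tier 1) + P(Tier 2→Tier 1)·P(Tier 1→Tier 1) + P(Tier 2→Tier 3)·P(Tier 3→Tier 1)
  = 0.3×0.4 + 0.4×0.15 + 0.3×0.3
  = 0.1200 + 0.0600 + 0.0900 = 0.2700

0.2700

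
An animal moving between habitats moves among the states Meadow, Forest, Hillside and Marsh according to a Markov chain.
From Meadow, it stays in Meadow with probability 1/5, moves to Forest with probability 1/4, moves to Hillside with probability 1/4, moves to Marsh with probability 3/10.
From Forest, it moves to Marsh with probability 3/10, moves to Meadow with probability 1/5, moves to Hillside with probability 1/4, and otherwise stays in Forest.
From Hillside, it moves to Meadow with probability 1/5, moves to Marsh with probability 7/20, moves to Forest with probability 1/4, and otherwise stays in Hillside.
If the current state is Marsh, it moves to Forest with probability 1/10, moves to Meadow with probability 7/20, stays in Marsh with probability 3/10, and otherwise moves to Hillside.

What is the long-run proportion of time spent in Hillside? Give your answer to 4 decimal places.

Let the stationary distribution be π with π = πP and π_1 + π_2 + π_3 + π_4 = 1.
π_1 = 0.2·π_1 + 0.2·π_2 + 0.2·π_3 + 0.35·π_4
π_2 = 0.25·π_1 + 0.25·π_2 + 0.25·π_3 + 0.1·π_4
π_3 = 0.25·π_1 + 0.25·π_2 + 0.2·π_3 + 0.25·π_4
Solving with the normalization constraint gives π = (0.2468, 0.2032, 0.2381, 0.3119).
So the stationary probability of Hillside is 0.2381.

0.2381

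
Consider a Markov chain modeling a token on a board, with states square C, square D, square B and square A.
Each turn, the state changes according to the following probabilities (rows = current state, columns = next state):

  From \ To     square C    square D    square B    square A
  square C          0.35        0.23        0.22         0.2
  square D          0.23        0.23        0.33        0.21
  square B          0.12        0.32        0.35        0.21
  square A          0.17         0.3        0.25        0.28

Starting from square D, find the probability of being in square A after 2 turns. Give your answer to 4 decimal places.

0.2224

Propagate the distribution vector 2 turns from square D.
After 0 turns: (0.0000, 1.0000, 0.0000, 0.0000)
After 1 turn: (0.2300, 0.2300, 0.3300, 0.2100)
After 2 turns: (0.2087, 0.2744, 0.2945, 0.2224)
P(in square A after 2 turns) = 0.2224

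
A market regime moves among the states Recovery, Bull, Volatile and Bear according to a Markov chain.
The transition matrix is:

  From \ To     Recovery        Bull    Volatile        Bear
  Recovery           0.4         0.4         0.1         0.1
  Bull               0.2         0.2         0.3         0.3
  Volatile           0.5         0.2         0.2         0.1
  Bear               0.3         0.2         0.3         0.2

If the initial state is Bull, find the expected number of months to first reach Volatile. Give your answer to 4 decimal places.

4.0909

Let t(s) be the expected number of months to first reach Volatile from state s, with t(Volatile) = 0. Conditioning on the first month:
t(Recovery) = 1 + 0.4·t(Recovery) + 0.4·t(Bull) + 0.1·t(Bear)
t(Bull) = 1 + 0.2·t(Recovery) + 0.2·t(Bull) + 0.3·t(Bear)
t(Bear) = 1 + 0.3·t(Recovery) + 0.2·t(Bull) + 0.2·t(Bear)
Solving: t(Recovery) = 5.0909, t(Bull) = 4.0909, t(Bear) = 4.1818.
Expected months from Bull to Volatile: 4.0909.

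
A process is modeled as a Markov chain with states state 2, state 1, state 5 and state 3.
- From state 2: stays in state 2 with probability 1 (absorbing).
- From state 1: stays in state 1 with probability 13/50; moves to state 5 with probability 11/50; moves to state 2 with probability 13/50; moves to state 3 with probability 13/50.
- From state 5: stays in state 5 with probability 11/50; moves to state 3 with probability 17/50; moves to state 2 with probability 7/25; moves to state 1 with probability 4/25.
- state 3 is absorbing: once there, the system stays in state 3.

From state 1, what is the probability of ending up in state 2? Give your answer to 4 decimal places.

Let h(s) be the probability of absorption at state 2 starting from transient state s. Then h(state 2) = 1 and h(state 3) = 0. By first-step analysis:
h(state 1) = 0.26·1 + 0.26·h(state 1) + 0.22·h(state 5) + 0.26·0
h(state 5) = 0.28·1 + 0.16·h(state 1) + 0.22·h(state 5) + 0.34·0
Solving: h(state 1) = 0.4878, h(state 5) = 0.4590.
Starting from state 1, the probability is 0.4878.

0.4878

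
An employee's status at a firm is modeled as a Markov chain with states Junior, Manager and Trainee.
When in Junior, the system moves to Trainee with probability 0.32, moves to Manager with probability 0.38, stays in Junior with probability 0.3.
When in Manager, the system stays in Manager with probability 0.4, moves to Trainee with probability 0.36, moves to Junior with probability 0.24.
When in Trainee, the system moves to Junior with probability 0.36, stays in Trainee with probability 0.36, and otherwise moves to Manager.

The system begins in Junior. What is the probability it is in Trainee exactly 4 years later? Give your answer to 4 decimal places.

0.3480

Propagate the distribution vector 4 years from Junior.
After 0 years: (1.0000, 0.0000, 0.0000)
After 1 year: (0.3000, 0.3800, 0.3200)
After 2 years: (0.2964, 0.3556, 0.3480)
After 3 years: (0.2995, 0.3523, 0.3481)
After 4 years: (0.2997, 0.3522, 0.3480)
P(in Trainee after 4 years) = 0.3480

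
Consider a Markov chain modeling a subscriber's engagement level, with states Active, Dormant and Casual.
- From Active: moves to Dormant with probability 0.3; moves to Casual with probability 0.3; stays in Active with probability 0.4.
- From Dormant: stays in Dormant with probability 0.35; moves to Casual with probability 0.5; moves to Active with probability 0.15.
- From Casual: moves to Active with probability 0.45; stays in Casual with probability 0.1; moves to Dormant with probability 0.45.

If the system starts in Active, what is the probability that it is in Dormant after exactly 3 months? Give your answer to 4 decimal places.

0.3630

Propagate the distribution vector 3 months from Active.
After 0 months: (1.0000, 0.0000, 0.0000)
After 1 month: (0.4000, 0.3000, 0.3000)
After 2 months: (0.3400, 0.3600, 0.3000)
After 3 months: (0.3250, 0.3630, 0.3120)
P(in Dormant after 3 months) = 0.3630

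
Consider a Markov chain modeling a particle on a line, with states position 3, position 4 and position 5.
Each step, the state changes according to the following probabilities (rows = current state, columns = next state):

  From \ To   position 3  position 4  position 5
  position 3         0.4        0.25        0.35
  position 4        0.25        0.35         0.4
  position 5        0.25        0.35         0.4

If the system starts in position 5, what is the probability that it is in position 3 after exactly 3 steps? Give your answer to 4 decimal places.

Propagate the distribution vector 3 steps from position 5.
After 0 steps: (0.0000, 0.0000, 1.0000)
After 1 step: (0.2500, 0.3500, 0.4000)
After 2 steps: (0.2875, 0.3250, 0.3875)
After 3 steps: (0.2931, 0.3213, 0.3856)
P(in position 3 after 3 steps) = 0.2931

0.2931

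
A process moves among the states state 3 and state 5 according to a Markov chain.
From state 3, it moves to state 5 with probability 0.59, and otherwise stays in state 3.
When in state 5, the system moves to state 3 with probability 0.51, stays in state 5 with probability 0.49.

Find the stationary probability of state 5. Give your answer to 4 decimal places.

Let the stationary distribution be π with π = πP and π_1 + π_2 = 1.
π_1 = 0.41·π_1 + 0.51·π_2
Solving with the normalization constraint gives π = (0.4636, 0.5364).
So the stationary probability of state 5 is 0.5364.

0.5364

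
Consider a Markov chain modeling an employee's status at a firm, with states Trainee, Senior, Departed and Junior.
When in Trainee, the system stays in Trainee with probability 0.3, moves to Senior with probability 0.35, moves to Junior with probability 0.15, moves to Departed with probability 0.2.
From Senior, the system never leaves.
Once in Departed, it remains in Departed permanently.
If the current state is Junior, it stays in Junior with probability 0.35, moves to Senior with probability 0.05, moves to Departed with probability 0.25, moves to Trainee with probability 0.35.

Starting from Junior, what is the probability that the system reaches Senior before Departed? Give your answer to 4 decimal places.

Let h(s) be the probability of absorption at Senior starting from transient state s. Then h(Senior) = 1 and h(Departed) = 0. By first-step analysis:
h(Trainee) = 0.3·h(Trainee) + 0.35·1 + 0.2·0 + 0.15·h(Junior)
h(Junior) = 0.35·h(Trainee) + 0.05·1 + 0.25·0 + 0.35·h(Junior)
Solving: h(Trainee) = 0.5839, h(Junior) = 0.3913.
Starting from Junior, the probability is 0.3913.

0.3913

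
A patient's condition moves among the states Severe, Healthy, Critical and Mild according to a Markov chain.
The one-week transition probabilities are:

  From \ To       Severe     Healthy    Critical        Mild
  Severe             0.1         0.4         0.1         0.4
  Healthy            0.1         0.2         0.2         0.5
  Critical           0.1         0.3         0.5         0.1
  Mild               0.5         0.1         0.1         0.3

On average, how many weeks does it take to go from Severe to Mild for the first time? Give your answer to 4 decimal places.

2.7341

Let t(s) be the expected number of weeks to first reach Mild from state s, with t(Mild) = 0. Conditioning on the first week:
t(Severe) = 1 + 0.1·t(Severe) + 0.4·t(Healthy) + 0.1·t(Critical)
t(Healthy) = 1 + 0.1·t(Severe) + 0.2·t(Healthy) + 0.2·t(Critical)
t(Critical) = 1 + 0.1·t(Severe) + 0.3·t(Healthy) + 0.5·t(Critical)
Solving: t(Severe) = 2.7341, t(Healthy) = 2.6217, t(Critical) = 4.1199.
Expected weeks from Severe to Mild: 2.7341.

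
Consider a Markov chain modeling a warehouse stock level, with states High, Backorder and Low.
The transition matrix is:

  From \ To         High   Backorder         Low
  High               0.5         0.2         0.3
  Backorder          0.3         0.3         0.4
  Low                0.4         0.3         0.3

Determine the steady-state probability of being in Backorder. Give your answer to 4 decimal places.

Let the stationary distribution be π with π = πP and π_1 + π_2 + π_3 = 1.
π_1 = 0.5·π_1 + 0.3·π_2 + 0.4·π_3
π_2 = 0.2·π_1 + 0.3·π_2 + 0.3·π_3
Solving with the normalization constraint gives π = (0.4157, 0.2584, 0.3258).
So the stationary probability of Backorder is 0.2584.

0.2584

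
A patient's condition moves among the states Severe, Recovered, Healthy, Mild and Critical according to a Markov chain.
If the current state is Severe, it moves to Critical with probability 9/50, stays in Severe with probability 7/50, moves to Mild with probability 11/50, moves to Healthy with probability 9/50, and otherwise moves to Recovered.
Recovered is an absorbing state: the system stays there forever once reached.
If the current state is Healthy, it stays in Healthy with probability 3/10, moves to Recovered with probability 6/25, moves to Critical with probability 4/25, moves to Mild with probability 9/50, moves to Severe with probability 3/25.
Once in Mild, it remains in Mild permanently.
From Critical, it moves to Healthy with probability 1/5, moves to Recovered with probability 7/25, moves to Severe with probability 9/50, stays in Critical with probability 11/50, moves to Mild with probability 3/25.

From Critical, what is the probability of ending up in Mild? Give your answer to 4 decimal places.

Let h(s) be the probability of absorption at Mild starting from transient state s. Then h(Mild) = 1 and h(Recovered) = 0. By first-step analysis:
h(Severe) = 0.14·h(Severe) + 0.28·0 + 0.18·h(Healthy) + 0.22·1 + 0.18·h(Critical)
h(Healthy) = 0.12·h(Severe) + 0.24·0 + 0.3·h(Healthy) + 0.18·1 + 0.16·h(Critical)
h(Critical) = 0.18·h(Severe) + 0.28·0 + 0.2·h(Healthy) + 0.12·1 + 0.22·h(Critical)
Solving: h(Severe) = 0.4158, h(Healthy) = 0.4095, h(Critical) = 0.3548.
Starting from Critical, the probability is 0.3548.

0.3548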